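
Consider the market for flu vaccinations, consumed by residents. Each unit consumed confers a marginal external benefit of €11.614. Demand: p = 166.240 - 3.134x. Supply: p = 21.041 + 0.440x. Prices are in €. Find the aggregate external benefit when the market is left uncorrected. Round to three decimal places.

Market equilibrium (private): 21.041 + 0.440x = 166.240 - 3.134x → x_m = 40.6265.
Total external benefit = MEB × x_m = 11.614 × 40.6265 = 471.8362.

€471.836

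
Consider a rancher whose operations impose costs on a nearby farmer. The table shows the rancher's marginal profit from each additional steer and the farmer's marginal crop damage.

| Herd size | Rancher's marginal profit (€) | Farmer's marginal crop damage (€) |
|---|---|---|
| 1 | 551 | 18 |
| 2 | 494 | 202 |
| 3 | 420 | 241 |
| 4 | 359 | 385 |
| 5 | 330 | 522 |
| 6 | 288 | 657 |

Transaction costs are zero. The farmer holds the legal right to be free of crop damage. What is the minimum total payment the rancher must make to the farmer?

€461

Efficient level: marginal profit ≥ marginal crop damage through level 3, so k* = 3.
With the farmer holding the right, the rancher must at least compensate total damage at k*: 18 + 202 + 241 = 461.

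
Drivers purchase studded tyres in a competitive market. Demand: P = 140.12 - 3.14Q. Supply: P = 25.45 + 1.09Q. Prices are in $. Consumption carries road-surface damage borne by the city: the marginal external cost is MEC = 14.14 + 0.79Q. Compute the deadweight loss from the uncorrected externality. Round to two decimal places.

Market equilibrium (private): 25.45 + 1.09Q = 140.12 - 3.14Q → Q_m = 27.1087.
Social marginal benefit = demand − MEC = 125.98 - 3.93Q.
Set SMB = MC: 125.98 - 3.93Q = 25.45 + 1.09Q → Q* = 20.0259.
The loss is the area between SMB and MC from Q* to Q_m; with linear curves that's a triangle of height MEC(Q_m).
DWL = ½ × 7.0828 × 35.5559 = 125.9177.

DWL = $125.92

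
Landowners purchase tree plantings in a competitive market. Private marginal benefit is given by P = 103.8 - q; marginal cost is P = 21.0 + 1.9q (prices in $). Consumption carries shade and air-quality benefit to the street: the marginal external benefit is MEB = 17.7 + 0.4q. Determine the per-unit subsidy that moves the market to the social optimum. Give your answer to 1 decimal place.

Social marginal benefit = demand + MEB = 121.5 - 0.6q.
Set SMB = MC: 121.5 - 0.6q = 21.0 + 1.9q → q* = 40.2000.
The Pigouvian subsidy equals MEB at q*: 17.7 + 0.4×40.2000 = 33.7800.

subsidy = $33.8 per unit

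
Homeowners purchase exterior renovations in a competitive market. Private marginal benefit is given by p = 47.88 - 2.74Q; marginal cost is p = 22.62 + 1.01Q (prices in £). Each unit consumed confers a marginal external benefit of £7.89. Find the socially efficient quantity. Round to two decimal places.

Q* = 8.84

Social marginal benefit = demand + MEB = 55.77 - 2.74Q.
Set SMB = MC: 55.77 - 2.74Q = 22.62 + 1.01Q → Q* = 8.8400.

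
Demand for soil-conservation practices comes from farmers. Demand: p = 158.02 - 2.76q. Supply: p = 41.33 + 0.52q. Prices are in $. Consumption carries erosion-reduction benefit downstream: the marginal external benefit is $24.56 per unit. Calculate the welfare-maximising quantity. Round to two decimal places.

Social marginal benefit = demand + MEB = 182.58 - 2.76q.
Set SMB = MC: 182.58 - 2.76q = 41.33 + 0.52q → q* = 43.0640.

q* = 43.06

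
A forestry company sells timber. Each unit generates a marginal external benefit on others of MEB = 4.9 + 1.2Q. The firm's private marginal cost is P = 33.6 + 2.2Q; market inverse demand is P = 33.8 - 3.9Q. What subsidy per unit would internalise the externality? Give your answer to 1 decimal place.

Social marginal cost = private MC − MEB = 28.7 + Q.
Set SMC = demand: 28.7 + Q = 33.8 - 3.9Q → Q* = 1.0408.
The Pigouvian subsidy equals MEB at Q*: 4.9 + 1.2×1.0408 = 6.1490.

subsidy = 6.1 per unit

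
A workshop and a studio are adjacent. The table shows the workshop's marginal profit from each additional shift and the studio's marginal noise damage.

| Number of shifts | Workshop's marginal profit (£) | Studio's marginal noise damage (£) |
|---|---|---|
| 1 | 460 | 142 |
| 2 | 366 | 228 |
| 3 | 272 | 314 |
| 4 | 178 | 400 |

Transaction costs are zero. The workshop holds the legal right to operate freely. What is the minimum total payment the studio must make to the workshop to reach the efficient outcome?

£450

Left alone the workshop would choose level 4 (marginal profit stays positive).
Efficient level: k* = 2 (marginal profit ≥ marginal noise damage through 2).
The studio must at least cover the workshop's forgone profit from cutting 4→2: 272 + 178 = 450.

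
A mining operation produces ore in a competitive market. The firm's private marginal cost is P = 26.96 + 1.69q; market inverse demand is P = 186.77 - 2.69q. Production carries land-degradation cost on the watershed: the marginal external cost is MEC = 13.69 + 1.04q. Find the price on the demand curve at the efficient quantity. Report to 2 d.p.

P = 114.25

Social marginal cost = private MC + MEC = 40.65 + 2.73q.
Set SMC = demand: 40.65 + 2.73q = 186.77 - 2.69q → q* = 26.9594.
Consumer price on the demand curve at q*: 186.77 − 2.69×26.9594 = 114.2492.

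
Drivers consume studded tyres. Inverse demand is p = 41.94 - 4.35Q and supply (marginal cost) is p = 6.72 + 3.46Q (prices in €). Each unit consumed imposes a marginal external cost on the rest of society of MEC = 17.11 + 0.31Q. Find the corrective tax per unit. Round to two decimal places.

Social marginal benefit = demand − MEC = 24.83 - 4.66Q.
Set SMB = MC: 24.83 - 4.66Q = 6.72 + 3.46Q → Q* = 2.2303.
The Pigouvian tax equals MEC at Q*: 17.11 + 0.31×2.2303 = 17.8014.

tax = €17.80 per unit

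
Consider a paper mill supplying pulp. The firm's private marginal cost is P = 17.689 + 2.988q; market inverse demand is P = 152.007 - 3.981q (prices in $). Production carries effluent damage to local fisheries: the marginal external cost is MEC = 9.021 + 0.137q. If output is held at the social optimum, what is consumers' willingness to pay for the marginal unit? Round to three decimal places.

P = $81.812

Social marginal cost = private MC + MEC = 26.710 + 3.125q.
Set SMC = demand: 26.710 + 3.125q = 152.007 - 3.981q → q* = 17.6326.
Consumer price on the demand curve at q*: 152.007 − 3.981×17.6326 = 81.8116.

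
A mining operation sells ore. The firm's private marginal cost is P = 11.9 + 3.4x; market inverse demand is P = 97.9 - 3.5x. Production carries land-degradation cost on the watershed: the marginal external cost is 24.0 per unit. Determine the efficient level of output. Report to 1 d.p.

x* = 9.0

Social marginal cost = private MC + MEC = 35.9 + 3.4x.
Set SMC = demand: 35.9 + 3.4x = 97.9 - 3.5x → x* = 8.9855.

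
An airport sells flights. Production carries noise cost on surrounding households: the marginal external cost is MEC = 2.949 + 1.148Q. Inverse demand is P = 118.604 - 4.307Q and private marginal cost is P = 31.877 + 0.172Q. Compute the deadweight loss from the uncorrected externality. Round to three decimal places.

DWL = 56.328

Market equilibrium (private): 31.877 + 0.172Q = 118.604 - 4.307Q → Q_m = 19.3630.
Social marginal cost = private MC + MEC = 34.826 + 1.320Q.
Set SMC = demand: 34.826 + 1.320Q = 118.604 - 4.307Q → Q* = 14.8886.
The loss is the area between SMC and demand from Q* to Q_m; with linear curves that's a triangle of height MEC(Q_m).
DWL = ½ × 4.4744 × 25.1778 = 56.3278.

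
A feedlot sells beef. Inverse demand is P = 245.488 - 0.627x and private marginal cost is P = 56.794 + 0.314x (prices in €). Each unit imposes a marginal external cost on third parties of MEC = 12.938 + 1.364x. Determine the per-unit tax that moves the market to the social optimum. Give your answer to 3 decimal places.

tax = €116.943 per unit

Social marginal cost = private MC + MEC = 69.732 + 1.678x.
Set SMC = demand: 69.732 + 1.678x = 245.488 - 0.627x → x* = 76.2499.
The Pigouvian tax equals MEC at x*: 12.938 + 1.364×76.2499 = 116.9429.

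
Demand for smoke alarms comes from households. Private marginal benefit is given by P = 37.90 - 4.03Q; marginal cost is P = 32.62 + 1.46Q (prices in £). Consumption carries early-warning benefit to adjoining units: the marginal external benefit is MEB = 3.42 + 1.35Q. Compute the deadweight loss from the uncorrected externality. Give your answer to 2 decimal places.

Market equilibrium (private): 32.62 + 1.46Q = 37.90 - 4.03Q → Q_m = 0.9617.
Social marginal benefit = demand + MEB = 41.32 - 2.68Q.
Set SMB = MC: 41.32 - 2.68Q = 32.62 + 1.46Q → Q* = 2.1014.
The welfare-loss triangle has base |Q_m − Q*| and height MEB(Q_m) (the vertical gap between SMB and MC is zero at Q* and MEB at Q_m).
DWL = ½ × 1.1397 × 4.7184 = 2.6888.

DWL = £2.69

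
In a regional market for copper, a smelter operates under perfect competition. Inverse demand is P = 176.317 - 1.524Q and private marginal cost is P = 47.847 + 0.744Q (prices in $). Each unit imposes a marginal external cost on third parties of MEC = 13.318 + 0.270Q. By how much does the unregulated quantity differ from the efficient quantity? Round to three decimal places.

Market equilibrium (private): 47.847 + 0.744Q = 176.317 - 1.524Q → Q_m = 56.6446.
Social marginal cost = private MC + MEC = 61.165 + 1.014Q.
Set SMC = demand: 61.165 + 1.014Q = 176.317 - 1.524Q → Q* = 45.3712.
Gap = |56.6446 − 45.3712| = 11.2734.

11.273 units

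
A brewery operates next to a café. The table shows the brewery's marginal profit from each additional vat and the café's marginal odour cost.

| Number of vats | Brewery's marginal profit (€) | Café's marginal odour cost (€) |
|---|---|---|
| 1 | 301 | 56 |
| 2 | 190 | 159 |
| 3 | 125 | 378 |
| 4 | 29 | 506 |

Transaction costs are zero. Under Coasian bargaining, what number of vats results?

2

Bargaining reaches the level where marginal profit last exceeds marginal odour cost.
That holds through level 2 (190 ≥ 159) but not at 3 (125 < 378).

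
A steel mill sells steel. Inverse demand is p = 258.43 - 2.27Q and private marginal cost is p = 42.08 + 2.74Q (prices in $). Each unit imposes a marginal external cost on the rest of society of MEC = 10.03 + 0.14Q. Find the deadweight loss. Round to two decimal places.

DWL = $25.09

Market equilibrium (private): 42.08 + 2.74Q = 258.43 - 2.27Q → Q_m = 43.1836.
Social marginal cost = private MC + MEC = 52.11 + 2.88Q.
Set SMC = demand: 52.11 + 2.88Q = 258.43 - 2.27Q → Q* = 40.0621.
The welfare-loss triangle has base |Q_m − Q*| and height MEC(Q_m) (the vertical gap between SMC and demand is zero at Q* and MEC at Q_m).
DWL = ½ × 3.1215 × 16.0757 = 25.0901.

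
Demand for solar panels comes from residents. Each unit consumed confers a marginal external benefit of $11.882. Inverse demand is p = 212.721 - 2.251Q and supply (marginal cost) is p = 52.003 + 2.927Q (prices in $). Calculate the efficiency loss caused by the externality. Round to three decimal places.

Market equilibrium (private): 52.003 + 2.927Q = 212.721 - 2.251Q → Q_m = 31.0386.
Social marginal benefit = demand + MEB = 224.603 - 2.251Q.
Set SMB = MC: 224.603 - 2.251Q = 52.003 + 2.927Q → Q* = 33.3333.
The welfare-loss triangle has base |Q_m − Q*| and height MEB(Q_m) (the vertical gap between SMB and MC is zero at Q* and MEB at Q_m).
DWL = ½ × 2.2947 × 11.8820 = 13.6328.

DWL = $13.633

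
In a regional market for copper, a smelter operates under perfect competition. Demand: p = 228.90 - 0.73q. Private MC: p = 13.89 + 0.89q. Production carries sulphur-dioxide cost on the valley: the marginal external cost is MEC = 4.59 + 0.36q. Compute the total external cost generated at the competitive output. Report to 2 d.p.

Market equilibrium (private): 13.89 + 0.89q = 228.90 - 0.73q → q_m = 132.7222.
Total external cost = ∫₀^{q_m} (4.59 + 0.36q) dq = 4.59×132.7222 + ½×0.36×132.7222² = 3779.9277.

3779.93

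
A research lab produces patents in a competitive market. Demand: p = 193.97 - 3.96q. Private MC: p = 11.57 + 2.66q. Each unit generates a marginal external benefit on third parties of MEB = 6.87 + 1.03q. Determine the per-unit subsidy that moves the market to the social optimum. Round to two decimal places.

subsidy = 41.74 per unit

Social marginal cost = private MC − MEB = 4.70 + 1.63q.
Set SMC = demand: 4.70 + 1.63q = 193.97 - 3.96q → q* = 33.8587.
The Pigouvian subsidy equals MEB at q*: 6.87 + 1.03×33.8587 = 41.7445.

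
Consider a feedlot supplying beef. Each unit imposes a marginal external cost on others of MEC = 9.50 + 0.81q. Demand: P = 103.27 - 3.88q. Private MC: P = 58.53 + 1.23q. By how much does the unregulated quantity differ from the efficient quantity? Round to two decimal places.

Market equilibrium (private): 58.53 + 1.23q = 103.27 - 3.88q → q_m = 8.7554.
Social marginal cost = private MC + MEC = 68.03 + 2.04q.
Set SMC = demand: 68.03 + 2.04q = 103.27 - 3.88q → q* = 5.9527.
Gap = |8.7554 − 5.9527| = 2.8027.

2.80 units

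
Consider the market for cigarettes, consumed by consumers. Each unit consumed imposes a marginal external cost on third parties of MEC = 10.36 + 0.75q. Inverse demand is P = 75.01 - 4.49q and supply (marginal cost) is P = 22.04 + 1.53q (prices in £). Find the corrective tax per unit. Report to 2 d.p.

tax = £15.08 per unit

Social marginal benefit = demand − MEC = 64.65 - 5.24q.
Set SMB = MC: 64.65 - 5.24q = 22.04 + 1.53q → q* = 6.2939.
The Pigouvian tax equals MEC at q*: 10.36 + 0.75×6.2939 = 15.0804.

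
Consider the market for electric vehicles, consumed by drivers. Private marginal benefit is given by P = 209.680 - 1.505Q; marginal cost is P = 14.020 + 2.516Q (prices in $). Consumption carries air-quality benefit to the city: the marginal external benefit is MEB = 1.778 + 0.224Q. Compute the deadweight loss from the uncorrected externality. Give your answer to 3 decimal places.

Market equilibrium (private): 14.020 + 2.516Q = 209.680 - 1.505Q → Q_m = 48.6595.
Social marginal benefit = demand + MEB = 211.458 - 1.281Q.
Set SMB = MC: 211.458 - 1.281Q = 14.020 + 2.516Q → Q* = 51.9984.
The welfare-loss triangle has base |Q_m − Q*| and height MEB(Q_m) (the vertical gap between SMB and MC is zero at Q* and MEB at Q_m).
DWL = ½ × 3.3389 × 12.6777 = 21.1648.

DWL = $21.165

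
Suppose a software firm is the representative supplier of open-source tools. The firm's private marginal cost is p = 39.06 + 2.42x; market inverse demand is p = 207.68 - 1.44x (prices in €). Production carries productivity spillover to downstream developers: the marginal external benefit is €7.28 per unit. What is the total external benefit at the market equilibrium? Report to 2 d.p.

€318.02

Market equilibrium (private): 39.06 + 2.42x = 207.68 - 1.44x → x_m = 43.6839.
Total external benefit = MEB × x_m = 7.28 × 43.6839 = 318.0188.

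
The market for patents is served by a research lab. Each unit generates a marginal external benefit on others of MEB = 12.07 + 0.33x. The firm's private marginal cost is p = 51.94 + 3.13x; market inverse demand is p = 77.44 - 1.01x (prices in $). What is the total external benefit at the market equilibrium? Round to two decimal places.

Market equilibrium (private): 51.94 + 3.13x = 77.44 - 1.01x → x_m = 6.1594.
Total external benefit = ∫₀^{x_m} (12.07 + 0.33x) dx = 12.07×6.1594 + ½×0.33×6.1594² = 80.6038.

$80.60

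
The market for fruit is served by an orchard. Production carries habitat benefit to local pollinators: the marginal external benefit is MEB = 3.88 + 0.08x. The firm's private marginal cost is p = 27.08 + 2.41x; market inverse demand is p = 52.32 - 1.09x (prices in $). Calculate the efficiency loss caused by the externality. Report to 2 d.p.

Market equilibrium (private): 27.08 + 2.41x = 52.32 - 1.09x → x_m = 7.2114.
Social marginal cost = private MC − MEB = 23.20 + 2.33x.
Set SMC = demand: 23.20 + 2.33x = 52.32 - 1.09x → x* = 8.5146.
The loss is the area between SMC and demand from x* to x_m; with linear curves that's a triangle of height MEB(x_m).
DWL = ½ × 1.3032 × 4.4569 = 2.9041.

DWL = $2.90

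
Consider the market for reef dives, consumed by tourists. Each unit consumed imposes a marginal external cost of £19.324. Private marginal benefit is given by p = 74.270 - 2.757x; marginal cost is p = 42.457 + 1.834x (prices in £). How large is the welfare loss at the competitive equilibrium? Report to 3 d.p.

Market equilibrium (private): 42.457 + 1.834x = 74.270 - 2.757x → x_m = 6.9294.
Social marginal benefit = demand − MEC = 54.946 - 2.757x.
Set SMB = MC: 54.946 - 2.757x = 42.457 + 1.834x → x* = 2.7203.
Between x* and x_m the wedge MC − SMB runs linearly from 0 to MEC(x_m), so the loss is a triangle.
DWL = ½ × 4.2091 × 19.3240 = 40.6683.

DWL = £40.668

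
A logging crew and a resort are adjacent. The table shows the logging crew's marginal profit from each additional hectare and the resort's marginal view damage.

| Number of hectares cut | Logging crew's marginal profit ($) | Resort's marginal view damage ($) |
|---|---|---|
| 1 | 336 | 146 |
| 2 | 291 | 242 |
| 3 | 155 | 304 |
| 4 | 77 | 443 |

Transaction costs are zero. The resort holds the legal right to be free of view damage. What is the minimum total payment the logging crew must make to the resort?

$388

Efficient level: marginal profit ≥ marginal view damage through level 2, so k* = 2.
With the resort holding the right, the logging crew must at least compensate total damage at k*: 146 + 242 = 388.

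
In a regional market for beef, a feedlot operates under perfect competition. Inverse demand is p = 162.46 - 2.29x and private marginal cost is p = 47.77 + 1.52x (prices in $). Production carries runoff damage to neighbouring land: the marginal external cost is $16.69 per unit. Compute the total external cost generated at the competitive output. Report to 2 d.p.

Market equilibrium (private): 47.77 + 1.52x = 162.46 - 2.29x → x_m = 30.1024.
Total external cost = MEC × x_m = 16.69 × 30.1024 = 502.4091.

$502.41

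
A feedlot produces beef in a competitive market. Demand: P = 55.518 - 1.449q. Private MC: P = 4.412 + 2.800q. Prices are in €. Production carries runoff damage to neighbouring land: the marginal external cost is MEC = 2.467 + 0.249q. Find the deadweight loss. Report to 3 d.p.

Market equilibrium (private): 4.412 + 2.800q = 55.518 - 1.449q → q_m = 12.0278.
Social marginal cost = private MC + MEC = 6.879 + 3.049q.
Set SMC = demand: 6.879 + 3.049q = 55.518 - 1.449q → q* = 10.8135.
The loss is the area between SMC and demand from q* to q_m; with linear curves that's a triangle of height MEC(q_m).
DWL = ½ × 1.2143 × 5.4619 = 3.3162.

DWL = €3.316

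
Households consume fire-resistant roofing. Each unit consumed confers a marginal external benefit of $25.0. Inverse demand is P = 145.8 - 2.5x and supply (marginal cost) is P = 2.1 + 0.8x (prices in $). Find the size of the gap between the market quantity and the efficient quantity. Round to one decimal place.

Market equilibrium (private): 2.1 + 0.8x = 145.8 - 2.5x → x_m = 43.5455.
Social marginal benefit = demand + MEB = 170.8 - 2.5x.
Set SMB = MC: 170.8 - 2.5x = 2.1 + 0.8x → x* = 51.1212.
Gap = |43.5455 − 51.1212| = 7.5757.

7.6 units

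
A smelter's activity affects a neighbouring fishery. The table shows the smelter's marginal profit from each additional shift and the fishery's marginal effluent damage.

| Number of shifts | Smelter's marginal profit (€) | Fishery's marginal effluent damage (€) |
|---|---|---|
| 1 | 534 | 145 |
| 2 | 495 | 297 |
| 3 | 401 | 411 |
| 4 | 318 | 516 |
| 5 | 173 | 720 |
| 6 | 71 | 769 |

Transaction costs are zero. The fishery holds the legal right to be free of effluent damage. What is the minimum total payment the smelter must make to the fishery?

€442

Efficient level: marginal profit ≥ marginal effluent damage through level 2, so k* = 2.
With the fishery holding the right, the smelter must at least compensate total damage at k*: 145 + 297 = 442.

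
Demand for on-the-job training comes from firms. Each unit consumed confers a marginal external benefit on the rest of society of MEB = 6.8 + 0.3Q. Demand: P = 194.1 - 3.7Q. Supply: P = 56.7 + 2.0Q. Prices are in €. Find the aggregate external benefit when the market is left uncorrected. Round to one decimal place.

€251.1

Market equilibrium (private): 56.7 + 2.0Q = 194.1 - 3.7Q → Q_m = 24.1053.
Total external benefit = ∫₀^{Q_m} (6.8 + 0.3Q) dQ = 6.8×24.1053 + ½×0.3×24.1053² = 251.0759.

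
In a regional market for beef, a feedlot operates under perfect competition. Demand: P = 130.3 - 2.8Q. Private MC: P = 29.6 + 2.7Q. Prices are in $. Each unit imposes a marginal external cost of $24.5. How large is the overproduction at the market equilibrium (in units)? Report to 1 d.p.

Market equilibrium (private): 29.6 + 2.7Q = 130.3 - 2.8Q → Q_m = 18.3091.
Social marginal cost = private MC + MEC = 54.1 + 2.7Q.
Set SMC = demand: 54.1 + 2.7Q = 130.3 - 2.8Q → Q* = 13.8545.
Gap = |18.3091 − 13.8545| = 4.4546.

4.5 units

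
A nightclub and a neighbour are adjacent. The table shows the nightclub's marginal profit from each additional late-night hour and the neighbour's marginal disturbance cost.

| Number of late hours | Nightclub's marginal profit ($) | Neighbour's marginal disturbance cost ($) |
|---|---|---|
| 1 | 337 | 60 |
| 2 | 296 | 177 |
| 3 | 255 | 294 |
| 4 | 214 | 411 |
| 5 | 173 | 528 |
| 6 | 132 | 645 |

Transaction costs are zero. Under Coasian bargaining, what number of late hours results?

Bargaining reaches the level where marginal profit last exceeds marginal disturbance cost.
That holds through level 2 (296 ≥ 177) but not at 3 (255 < 294).

2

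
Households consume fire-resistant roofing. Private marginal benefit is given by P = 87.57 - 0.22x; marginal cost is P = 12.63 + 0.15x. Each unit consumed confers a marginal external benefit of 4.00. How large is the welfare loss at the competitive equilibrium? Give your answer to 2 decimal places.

Market equilibrium (private): 12.63 + 0.15x = 87.57 - 0.22x → x_m = 202.5405.
Social marginal benefit = demand + MEB = 91.57 - 0.22x.
Set SMB = MC: 91.57 - 0.22x = 12.63 + 0.15x → x* = 213.3514.
The loss is the area between SMB and MC from x* to x_m; with linear curves that's a triangle of height MEB(x_m).
DWL = ½ × 10.8109 × 4.0000 = 21.6218.

DWL = 21.62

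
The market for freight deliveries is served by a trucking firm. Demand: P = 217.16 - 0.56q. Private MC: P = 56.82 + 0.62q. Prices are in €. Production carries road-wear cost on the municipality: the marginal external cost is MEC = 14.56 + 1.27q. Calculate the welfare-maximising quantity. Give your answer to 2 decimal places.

q* = 59.50

Social marginal cost = private MC + MEC = 71.38 + 1.89q.
Set SMC = demand: 71.38 + 1.89q = 217.16 - 0.56q → q* = 59.5020.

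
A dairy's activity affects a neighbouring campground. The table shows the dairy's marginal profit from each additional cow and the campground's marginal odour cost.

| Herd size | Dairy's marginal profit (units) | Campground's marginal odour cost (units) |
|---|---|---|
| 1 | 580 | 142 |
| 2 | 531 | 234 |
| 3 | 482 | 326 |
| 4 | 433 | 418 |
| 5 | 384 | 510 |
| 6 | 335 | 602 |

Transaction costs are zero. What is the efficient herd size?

Bargaining reaches the level where marginal profit last exceeds marginal odour cost.
That holds through level 4 (433 ≥ 418) but not at 5 (384 < 510).

4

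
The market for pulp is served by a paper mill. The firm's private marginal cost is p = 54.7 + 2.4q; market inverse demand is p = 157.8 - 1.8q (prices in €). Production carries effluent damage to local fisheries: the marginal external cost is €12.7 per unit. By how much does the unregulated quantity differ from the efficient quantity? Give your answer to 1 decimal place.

Market equilibrium (private): 54.7 + 2.4q = 157.8 - 1.8q → q_m = 24.5476.
Social marginal cost = private MC + MEC = 67.4 + 2.4q.
Set SMC = demand: 67.4 + 2.4q = 157.8 - 1.8q → q* = 21.5238.
Gap = |24.5476 − 21.5238| = 3.0238.

3.0 units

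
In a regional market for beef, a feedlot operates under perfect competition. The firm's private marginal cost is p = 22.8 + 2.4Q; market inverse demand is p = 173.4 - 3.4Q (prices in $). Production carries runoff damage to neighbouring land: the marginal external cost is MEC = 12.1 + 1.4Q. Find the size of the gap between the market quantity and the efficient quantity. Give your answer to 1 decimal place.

6.7 units

Market equilibrium (private): 22.8 + 2.4Q = 173.4 - 3.4Q → Q_m = 25.9655.
Social marginal cost = private MC + MEC = 34.9 + 3.8Q.
Set SMC = demand: 34.9 + 3.8Q = 173.4 - 3.4Q → Q* = 19.2361.
Gap = |25.9655 − 19.2361| = 6.7294.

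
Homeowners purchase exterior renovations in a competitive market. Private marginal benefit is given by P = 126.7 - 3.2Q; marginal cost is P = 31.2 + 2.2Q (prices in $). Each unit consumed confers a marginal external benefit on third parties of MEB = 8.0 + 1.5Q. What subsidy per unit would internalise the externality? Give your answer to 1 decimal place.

subsidy = $47.8 per unit

Social marginal benefit = demand + MEB = 134.7 - 1.7Q.
Set SMB = MC: 134.7 - 1.7Q = 31.2 + 2.2Q → Q* = 26.5385.
The Pigouvian subsidy equals MEB at Q*: 8.0 + 1.5×26.5385 = 47.8078.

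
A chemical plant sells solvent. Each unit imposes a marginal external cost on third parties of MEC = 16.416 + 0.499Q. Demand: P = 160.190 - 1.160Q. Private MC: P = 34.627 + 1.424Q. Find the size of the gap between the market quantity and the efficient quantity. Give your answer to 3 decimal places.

Market equilibrium (private): 34.627 + 1.424Q = 160.190 - 1.160Q → Q_m = 48.5925.
Social marginal cost = private MC + MEC = 51.043 + 1.923Q.
Set SMC = demand: 51.043 + 1.923Q = 160.190 - 1.160Q → Q* = 35.4029.
Gap = |48.5925 − 35.4029| = 13.1896.

13.190 units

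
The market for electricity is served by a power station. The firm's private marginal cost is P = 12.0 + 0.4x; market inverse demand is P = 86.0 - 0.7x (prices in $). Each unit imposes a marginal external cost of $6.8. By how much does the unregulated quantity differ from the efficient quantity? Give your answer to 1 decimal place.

6.2 units

Market equilibrium (private): 12.0 + 0.4x = 86.0 - 0.7x → x_m = 67.2727.
Social marginal cost = private MC + MEC = 18.8 + 0.4x.
Set SMC = demand: 18.8 + 0.4x = 86.0 - 0.7x → x* = 61.0909.
Gap = |67.2727 − 61.0909| = 6.1818.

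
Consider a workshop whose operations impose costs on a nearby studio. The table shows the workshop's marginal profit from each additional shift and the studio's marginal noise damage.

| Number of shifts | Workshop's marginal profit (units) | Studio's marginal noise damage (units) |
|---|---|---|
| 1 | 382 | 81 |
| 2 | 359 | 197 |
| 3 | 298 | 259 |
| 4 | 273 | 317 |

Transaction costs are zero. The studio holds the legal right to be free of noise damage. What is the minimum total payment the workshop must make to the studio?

Efficient level: marginal profit ≥ marginal noise damage through level 3, so k* = 3.
With the studio holding the right, the workshop must at least compensate total damage at k*: 81 + 197 + 259 = 537.

537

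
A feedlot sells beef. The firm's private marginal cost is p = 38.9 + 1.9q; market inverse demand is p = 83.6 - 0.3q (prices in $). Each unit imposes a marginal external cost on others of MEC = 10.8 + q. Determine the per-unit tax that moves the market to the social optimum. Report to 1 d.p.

Social marginal cost = private MC + MEC = 49.7 + 2.9q.
Set SMC = demand: 49.7 + 2.9q = 83.6 - 0.3q → q* = 10.5938.
The Pigouvian tax equals MEC at q*: 10.8 + 1.0×10.5938 = 21.3938.

tax = $21.4 per unit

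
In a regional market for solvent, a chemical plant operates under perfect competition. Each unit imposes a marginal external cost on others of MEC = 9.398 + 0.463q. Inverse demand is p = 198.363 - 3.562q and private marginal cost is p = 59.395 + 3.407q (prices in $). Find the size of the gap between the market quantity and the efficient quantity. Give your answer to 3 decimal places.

2.507 units

Market equilibrium (private): 59.395 + 3.407q = 198.363 - 3.562q → q_m = 19.9409.
Social marginal cost = private MC + MEC = 68.793 + 3.870q.
Set SMC = demand: 68.793 + 3.870q = 198.363 - 3.562q → q* = 17.4341.
Gap = |19.9409 − 17.4341| = 2.5068.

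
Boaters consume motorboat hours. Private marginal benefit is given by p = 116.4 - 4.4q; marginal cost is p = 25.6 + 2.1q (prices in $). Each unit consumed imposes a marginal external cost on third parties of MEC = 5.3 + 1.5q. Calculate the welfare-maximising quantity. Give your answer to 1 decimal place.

Social marginal benefit = demand − MEC = 111.1 - 5.9q.
Set SMB = MC: 111.1 - 5.9q = 25.6 + 2.1q → q* = 10.6875.

q* = 10.7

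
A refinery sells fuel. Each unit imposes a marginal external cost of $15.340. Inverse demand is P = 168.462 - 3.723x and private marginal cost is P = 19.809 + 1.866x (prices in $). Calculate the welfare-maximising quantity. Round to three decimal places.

x* = 23.853

Social marginal cost = private MC + MEC = 35.149 + 1.866x.
Set SMC = demand: 35.149 + 1.866x = 168.462 - 3.723x → x* = 23.8527.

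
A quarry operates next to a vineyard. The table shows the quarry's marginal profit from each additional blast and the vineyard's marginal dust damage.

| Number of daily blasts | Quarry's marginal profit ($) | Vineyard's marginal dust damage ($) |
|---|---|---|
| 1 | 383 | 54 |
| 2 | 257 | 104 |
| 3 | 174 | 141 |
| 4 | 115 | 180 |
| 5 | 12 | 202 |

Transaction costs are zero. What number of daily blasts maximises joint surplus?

3

Bargaining reaches the level where marginal profit last exceeds marginal dust damage.
That holds through level 3 (174 ≥ 141) but not at 4 (115 < 180).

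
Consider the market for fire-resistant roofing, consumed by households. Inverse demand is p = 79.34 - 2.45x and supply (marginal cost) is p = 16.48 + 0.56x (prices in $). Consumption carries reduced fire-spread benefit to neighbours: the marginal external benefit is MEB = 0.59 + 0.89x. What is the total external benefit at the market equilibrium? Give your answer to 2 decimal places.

$206.40

Market equilibrium (private): 16.48 + 0.56x = 79.34 - 2.45x → x_m = 20.8837.
Total external benefit = ∫₀^{x_m} (0.59 + 0.89x) dx = 0.59×20.8837 + ½×0.89×20.8837² = 206.3988.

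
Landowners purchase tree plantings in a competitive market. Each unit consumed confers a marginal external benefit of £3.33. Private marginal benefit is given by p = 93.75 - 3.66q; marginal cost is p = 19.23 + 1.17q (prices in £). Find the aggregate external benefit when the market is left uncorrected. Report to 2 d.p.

£51.38

Market equilibrium (private): 19.23 + 1.17q = 93.75 - 3.66q → q_m = 15.4286.
Total external benefit = MEB × q_m = 3.33 × 15.4286 = 51.3772.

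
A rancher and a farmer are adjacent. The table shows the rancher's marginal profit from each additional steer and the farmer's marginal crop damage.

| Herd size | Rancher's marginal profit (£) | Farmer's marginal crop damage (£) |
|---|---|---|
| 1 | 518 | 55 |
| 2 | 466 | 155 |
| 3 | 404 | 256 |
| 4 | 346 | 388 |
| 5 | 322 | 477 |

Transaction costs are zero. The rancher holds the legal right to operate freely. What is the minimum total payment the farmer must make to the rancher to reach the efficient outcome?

£668

Left alone the rancher would choose level 5 (marginal profit stays positive).
Efficient level: k* = 3 (marginal profit ≥ marginal crop damage through 3).
The farmer must at least cover the rancher's forgone profit from cutting 5→3: 346 + 322 = 668.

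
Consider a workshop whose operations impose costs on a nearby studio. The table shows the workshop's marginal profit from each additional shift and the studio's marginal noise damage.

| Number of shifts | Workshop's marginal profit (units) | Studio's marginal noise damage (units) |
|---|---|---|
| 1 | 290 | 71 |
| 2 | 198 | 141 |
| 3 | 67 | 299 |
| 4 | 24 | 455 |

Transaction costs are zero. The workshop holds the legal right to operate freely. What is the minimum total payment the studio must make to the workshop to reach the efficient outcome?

91

Left alone the workshop would choose level 4 (marginal profit stays positive).
Efficient level: k* = 2 (marginal profit ≥ marginal noise damage through 2).
The studio must at least cover the workshop's forgone profit from cutting 4→2: 67 + 24 = 91.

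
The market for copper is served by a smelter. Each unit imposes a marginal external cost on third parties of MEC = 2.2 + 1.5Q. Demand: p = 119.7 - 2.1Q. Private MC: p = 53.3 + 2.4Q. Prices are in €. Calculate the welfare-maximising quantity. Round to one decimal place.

Q* = 10.7

Social marginal cost = private MC + MEC = 55.5 + 3.9Q.
Set SMC = demand: 55.5 + 3.9Q = 119.7 - 2.1Q → Q* = 10.7000.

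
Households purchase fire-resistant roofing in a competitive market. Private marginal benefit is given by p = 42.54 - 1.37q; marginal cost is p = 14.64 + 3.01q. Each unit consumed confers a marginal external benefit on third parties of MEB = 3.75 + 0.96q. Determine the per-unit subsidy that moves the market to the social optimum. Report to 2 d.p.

subsidy = 12.63 per unit

Social marginal benefit = demand + MEB = 46.29 - 0.41q.
Set SMB = MC: 46.29 - 0.41q = 14.64 + 3.01q → q* = 9.2544.
The Pigouvian subsidy equals MEB at q*: 3.75 + 0.96×9.2544 = 12.6342.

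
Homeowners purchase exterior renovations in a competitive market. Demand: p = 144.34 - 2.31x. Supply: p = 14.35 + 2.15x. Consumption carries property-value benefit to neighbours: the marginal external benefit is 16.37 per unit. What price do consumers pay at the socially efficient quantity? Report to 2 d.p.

Social marginal benefit = demand + MEB = 160.71 - 2.31x.
Set SMB = MC: 160.71 - 2.31x = 14.35 + 2.15x → x* = 32.8161.
Consumer price on the demand curve at x*: 144.34 − 2.31×32.8161 = 68.5348.

P = 68.53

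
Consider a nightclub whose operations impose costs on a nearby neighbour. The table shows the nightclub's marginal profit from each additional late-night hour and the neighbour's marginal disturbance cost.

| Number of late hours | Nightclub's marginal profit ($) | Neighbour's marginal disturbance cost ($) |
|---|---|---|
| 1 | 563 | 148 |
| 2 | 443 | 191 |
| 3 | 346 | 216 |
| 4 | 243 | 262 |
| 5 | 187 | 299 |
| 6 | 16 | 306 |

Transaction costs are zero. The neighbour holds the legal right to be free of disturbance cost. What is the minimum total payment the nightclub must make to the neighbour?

$555

Efficient level: marginal profit ≥ marginal disturbance cost through level 3, so k* = 3.
With the neighbour holding the right, the nightclub must at least compensate total damage at k*: 148 + 191 + 216 = 555.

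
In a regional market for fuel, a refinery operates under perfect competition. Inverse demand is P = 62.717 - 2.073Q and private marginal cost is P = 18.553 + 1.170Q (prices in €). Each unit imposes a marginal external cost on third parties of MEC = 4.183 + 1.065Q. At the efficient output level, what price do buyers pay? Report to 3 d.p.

P = €43.478

Social marginal cost = private MC + MEC = 22.736 + 2.235Q.
Set SMC = demand: 22.736 + 2.235Q = 62.717 - 2.073Q → Q* = 9.2806.
Consumer price on the demand curve at Q*: 62.717 − 2.073×9.2806 = 43.4783.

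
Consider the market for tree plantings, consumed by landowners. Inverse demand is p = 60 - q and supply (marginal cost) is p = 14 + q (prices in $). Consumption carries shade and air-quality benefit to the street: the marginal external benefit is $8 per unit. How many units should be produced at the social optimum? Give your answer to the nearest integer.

Social marginal benefit = demand + MEB = 68 - q.
Set SMB = MC: 68 - q = 14 + q → q* = 27.0000.

q* = 27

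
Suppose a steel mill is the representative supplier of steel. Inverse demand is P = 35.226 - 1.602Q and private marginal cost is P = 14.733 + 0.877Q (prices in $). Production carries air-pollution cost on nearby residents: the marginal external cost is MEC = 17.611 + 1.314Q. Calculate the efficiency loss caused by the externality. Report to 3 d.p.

Market equilibrium (private): 14.733 + 0.877Q = 35.226 - 1.602Q → Q_m = 8.2666.
Social marginal cost = private MC + MEC = 32.344 + 2.191Q.
Set SMC = demand: 32.344 + 2.191Q = 35.226 - 1.602Q → Q* = 0.7598.
Between Q* and Q_m the wedge SMC − demand runs linearly from 0 to MEC(Q_m), so the loss is a triangle.
DWL = ½ × 7.5068 × 28.4734 = 106.8721.

DWL = $106.872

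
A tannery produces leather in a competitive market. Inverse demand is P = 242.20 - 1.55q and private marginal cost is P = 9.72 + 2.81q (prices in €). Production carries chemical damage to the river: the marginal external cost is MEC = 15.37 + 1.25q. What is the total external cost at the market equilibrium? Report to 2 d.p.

€2596.51

Market equilibrium (private): 9.72 + 2.81q = 242.20 - 1.55q → q_m = 53.3211.
Total external cost = ∫₀^{q_m} (15.37 + 1.25q) dq = 15.37×53.3211 + ½×1.25×53.3211² = 2596.5076.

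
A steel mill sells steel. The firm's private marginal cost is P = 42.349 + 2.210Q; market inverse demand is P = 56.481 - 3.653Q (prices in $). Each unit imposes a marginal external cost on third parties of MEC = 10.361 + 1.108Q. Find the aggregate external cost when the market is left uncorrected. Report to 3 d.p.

$28.193

Market equilibrium (private): 42.349 + 2.210Q = 56.481 - 3.653Q → Q_m = 2.4104.
Total external cost = ∫₀^{Q_m} (10.361 + 1.108Q) dQ = 10.361×2.4104 + ½×1.108×2.4104² = 28.1929.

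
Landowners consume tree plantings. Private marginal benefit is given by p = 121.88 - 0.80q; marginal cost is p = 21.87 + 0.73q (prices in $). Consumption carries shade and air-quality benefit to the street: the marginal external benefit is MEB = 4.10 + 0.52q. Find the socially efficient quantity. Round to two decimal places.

Social marginal benefit = demand + MEB = 125.98 - 0.28q.
Set SMB = MC: 125.98 - 0.28q = 21.87 + 0.73q → q* = 103.0792.

q* = 103.08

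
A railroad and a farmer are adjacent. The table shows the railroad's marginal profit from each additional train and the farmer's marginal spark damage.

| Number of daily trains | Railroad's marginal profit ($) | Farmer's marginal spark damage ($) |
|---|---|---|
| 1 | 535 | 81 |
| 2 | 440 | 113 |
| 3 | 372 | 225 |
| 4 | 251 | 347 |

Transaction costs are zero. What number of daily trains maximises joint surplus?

Bargaining reaches the level where marginal profit last exceeds marginal spark damage.
That holds through level 3 (372 ≥ 225) but not at 4 (251 < 347).

3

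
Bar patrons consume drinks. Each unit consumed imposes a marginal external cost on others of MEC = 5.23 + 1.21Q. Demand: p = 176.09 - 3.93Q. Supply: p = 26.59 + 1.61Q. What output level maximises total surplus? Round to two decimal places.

Q* = 21.37

Social marginal benefit = demand − MEC = 170.86 - 5.14Q.
Set SMB = MC: 170.86 - 5.14Q = 26.59 + 1.61Q → Q* = 21.3733.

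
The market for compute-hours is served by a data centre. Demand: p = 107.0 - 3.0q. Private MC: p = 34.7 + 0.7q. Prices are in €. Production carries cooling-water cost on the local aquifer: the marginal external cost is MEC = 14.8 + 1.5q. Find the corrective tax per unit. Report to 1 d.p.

Social marginal cost = private MC + MEC = 49.5 + 2.2q.
Set SMC = demand: 49.5 + 2.2q = 107.0 - 3.0q → q* = 11.0577.
The Pigouvian tax equals MEC at q*: 14.8 + 1.5×11.0577 = 31.3866.

tax = €31.4 per unit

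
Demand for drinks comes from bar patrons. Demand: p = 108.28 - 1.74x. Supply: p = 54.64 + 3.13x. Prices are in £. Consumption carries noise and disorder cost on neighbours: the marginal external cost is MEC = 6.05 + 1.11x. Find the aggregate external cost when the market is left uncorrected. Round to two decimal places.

Market equilibrium (private): 54.64 + 3.13x = 108.28 - 1.74x → x_m = 11.0144.
Total external cost = ∫₀^{x_m} (6.05 + 1.11x) dx = 6.05×11.0144 + ½×1.11×11.0144² = 133.9681.

£133.97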